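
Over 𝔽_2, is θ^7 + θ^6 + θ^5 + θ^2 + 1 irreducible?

Yes

Write g(θ) = θ^7 + θ^6 + θ^5 + θ^2 + 1.
Check for roots in 𝔽_2: g(0) = 1; g(1) = 1.
No roots, so no linear factors.
Monic irreducibles of degree 2 over GF(2): θ^2 + θ + 1.
None of them divide g (all give nonzero remainder).
Monic irreducibles of degree 3 over GF(2): θ^3 + θ + 1, θ^3 + θ^2 + 1.
None of them divide g (all give nonzero remainder).
No irreducible factor of degree ≤ 3 exists, so g is irreducible over GF(2).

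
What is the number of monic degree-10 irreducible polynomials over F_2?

Gauss's count: N_{2}(10) = (1/10) Σ_{d|10} μ(10/d)·2^d.
Divisors of 10: 1, 2, 5, 10; μ(10/d) for each: 1, -1, -1, 1.
Σ = 2^1 − 2^2 − 2^5 + 2^10 = 990.
N = 990/10 = 99.

99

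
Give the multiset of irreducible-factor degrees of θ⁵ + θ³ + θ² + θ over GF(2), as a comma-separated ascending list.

Write h(θ) = θ⁵ + θ³ + θ² + θ.
Roots in GF(2): h(0) = 0 → root; h(1) = 0 → root.
Linear factors from roots: (θ), (θ + 1).
Complete factorization: h(θ) = (θ)·(θ + 1)·(θ³ + θ² + 1).
Factor degrees with multiplicity: 1 + 1 + 3 = 5.

1, 1, 3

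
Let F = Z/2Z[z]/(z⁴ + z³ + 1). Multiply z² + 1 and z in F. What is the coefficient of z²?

0

Multiply in Z/2Z[z]: (z² + 1)·(z) = z³ + z.
Reduced: z³ + z.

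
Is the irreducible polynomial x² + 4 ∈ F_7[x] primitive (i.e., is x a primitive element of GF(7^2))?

Write f(x) = x² + 4.
|GF(7^2)^×| = 7^2 − 1 = 48. Prime factorization: 48 = 2^4·3.
f is primitive ⇔ x has order 48 in GF(7)[x]/(f), i.e. x^(48/q) ≠ 1 for each prime q | 48.
x^(24) mod f = 1
x^(16) mod f = 2.
Since x^(24) = 1, the order of x divides 24 < 48; not primitive.

No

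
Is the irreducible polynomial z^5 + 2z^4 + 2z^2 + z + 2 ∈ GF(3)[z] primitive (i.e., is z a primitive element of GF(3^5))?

Write f(z) = z^5 + 2z^4 + 2z^2 + z + 2.
|GF(3^5)^×| = 3^5 − 1 = 242. Prime factorization: 242 = 2·11^2.
f is primitive ⇔ z has order 242 in GF(3)[z]/(f), i.e. z^(242/q) ≠ 1 for each prime q | 242.
z^(121) mod f = 1
z^(22) mod f = z^4 + 2z^3 + 2z^2 + z + 1.
Since z^(121) = 1, the order of z divides 121 < 242; not primitive.

No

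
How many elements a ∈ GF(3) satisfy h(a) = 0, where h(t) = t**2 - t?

Evaluate at each of the 3 elements of GF(3):
h(0) = 0 → root; h(1) = 0 → root; h(2) = 2.
Roots: {0, 1}.

2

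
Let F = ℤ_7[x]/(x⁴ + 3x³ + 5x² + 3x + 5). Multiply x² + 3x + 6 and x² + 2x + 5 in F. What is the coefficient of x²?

5

Multiply in ℤ_7[x]: (x² + 3x + 6)·(x² + 2x + 5) = x⁴ + 5x³ + 3x² + 6x + 2.
Reduce using x⁴ ≡ 4x³ + 2x² + 4x + 2 (mod x⁴ + 3x³ + 5x² + 3x + 5).
Reduced: 2x³ + 5x² + 3x + 4.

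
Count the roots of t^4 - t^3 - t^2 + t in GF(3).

Write h(t) = t^4 - t^3 - t^2 + t.
Evaluate at each of the 3 elements of GF(3):
h(0) = 0 → root; h(1) = 0 → root; h(2) = 0 → root.
Roots: {0, 1, 2}.

3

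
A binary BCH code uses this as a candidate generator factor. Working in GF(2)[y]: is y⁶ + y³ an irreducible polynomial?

No

Write h(y) = y⁶ + y³.
Check for roots in GF(2): h(0) = 0 → root; h(1) = 0 → root.
h(0) = 0, so (y) divides h(y); h is reducible.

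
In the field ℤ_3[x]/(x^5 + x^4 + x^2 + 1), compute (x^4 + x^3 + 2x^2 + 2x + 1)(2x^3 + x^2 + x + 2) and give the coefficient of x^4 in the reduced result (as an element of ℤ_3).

Multiply in ℤ_3[x]: (x^4 + x^3 + 2x^2 + 2x + 1)·(2x^3 + x^2 + x + 2) = 2x^7 + 2x^3 + x^2 + 2x + 2.
Reduce using x^5 ≡ 2x^4 + 2x^2 + 2 (mod x^5 + x^4 + x^2 + 1).
Reduced: 2x^4 + x^3 + x.

2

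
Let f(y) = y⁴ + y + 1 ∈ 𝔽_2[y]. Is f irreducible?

Check for roots in 𝔽_2: f(0) = 1; f(1) = 1.
No roots, so no linear factors.
Monic irreducibles of degree 2 over GF(2): y² + y + 1.
None of them divide f (all give nonzero remainder).
No irreducible factor of degree ≤ 2 exists, so f is irreducible over GF(2).

Yes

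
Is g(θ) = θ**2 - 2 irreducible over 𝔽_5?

Check for roots in 𝔽_5: g(0) = 3; g(1) = 4; g(2) = 2; g(3) = 2; g(4) = 4.
No roots. A degree-2 polynomial over a field with no linear factor is irreducible.

Yes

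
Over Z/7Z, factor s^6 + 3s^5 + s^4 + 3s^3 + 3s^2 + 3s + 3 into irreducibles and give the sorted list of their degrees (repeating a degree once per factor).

Write h(s) = s^6 + 3s^5 + s^4 + 3s^3 + 3s^2 + 3s + 3.
Linear factors from roots: (s - 3), (s + 3).
Complete factorization: h(s) = (s + 3)·(s - 3)·(s^2 - 2s + 3)^2.
Factor degrees with multiplicity: 1 + 1 + 2 + 2 = 6.

1, 1, 2, 2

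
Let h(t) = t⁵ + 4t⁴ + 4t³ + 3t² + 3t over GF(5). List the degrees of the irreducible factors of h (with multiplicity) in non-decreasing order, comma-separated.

1, 1, 3

Roots in GF(5): h(0) = 0 → root; h(1) = 0 → root; h(2) = 1; h(3) = 1; h(4) = 4.
Linear factors from roots: (t), (t + 4).
Complete factorization: h(t) = (t)·(t + 4)·(t³ + 4t + 2).
Factor degrees with multiplicity: 1 + 1 + 3 = 5.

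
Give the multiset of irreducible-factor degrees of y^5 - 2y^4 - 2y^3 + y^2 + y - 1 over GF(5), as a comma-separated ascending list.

Write g(y) = y^5 - 2y^4 - 2y^3 + y^2 + y - 1.
Roots in GF(5): g(0) = 4; g(1) = 3; g(2) = 4; g(3) = 3; g(4) = 3.
Complete factorization: g(y) = (y^5 - 2y^4 - 2y^3 + y^2 + y - 1).
Factor degrees with multiplicity: 5 = 5.

5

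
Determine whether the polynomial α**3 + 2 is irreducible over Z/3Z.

No

Write h(α) = α**3 + 2.
Check for roots in Z/3Z: h(0) = 2; h(1) = 0 → root; h(2) = 1.
h(1) = 0, so (α − 1) divides h(α); h is reducible.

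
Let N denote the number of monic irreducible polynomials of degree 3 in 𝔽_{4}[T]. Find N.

20

The number of monic irreducibles of degree 3 over GF(4) is (1/3)·Σ_{d∣3} μ(3/d) 4^d.
Divisors of 3: 1, 3; μ(3/d) for each: -1, 1.
Σ = − 4^1 + 4^3 = 60.
N = 60/3 = 20.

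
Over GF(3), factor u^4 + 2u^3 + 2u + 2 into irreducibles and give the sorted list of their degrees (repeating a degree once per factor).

Write g(u) = u^4 + 2u^3 + 2u + 2.
Roots in GF(3): g(0) = 2; g(1) = 1; g(2) = 2.
Complete factorization: g(u) = (u^2 + 1)·(u^2 + 2u + 2).
Factor degrees with multiplicity: 2 + 2 = 4.

2, 2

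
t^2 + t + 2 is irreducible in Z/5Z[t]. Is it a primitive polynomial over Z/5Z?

Yes

Write f(t) = t^2 + t + 2.
|GF(5^2)^×| = 5^2 − 1 = 24. Prime factorization: 24 = 2^3·3.
f is primitive ⇔ t has order 24 in GF(5)[t]/(f), i.e. t^(24/q) ≠ 1 for each prime q | 24.
t^(12) mod f = 4.
t^(8) mod f = 3t + 1.
None equal 1, so t has full order 24; f is primitive.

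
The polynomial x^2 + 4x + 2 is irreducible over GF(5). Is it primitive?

Write f(x) = x^2 + 4x + 2.
|GF(5^2)^×| = 5^2 − 1 = 24. Prime factorization: 24 = 2^3·3.
f is primitive ⇔ x has order 24 in GF(5)[x]/(f), i.e. x^(24/q) ≠ 1 for each prime q | 24.
x^(12) mod f = 4.
x^(8) mod f = 2x + 1.
None equal 1, so x has full order 24; f is primitive.

Yes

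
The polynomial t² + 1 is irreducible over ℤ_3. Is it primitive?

No

Write f(t) = t² + 1.
|GF(3^2)^×| = 3^2 − 1 = 8. Prime factorization: 8 = 2^3.
f is primitive ⇔ t has order 8 in GF(3)[t]/(f), i.e. t^(8/q) ≠ 1 for each prime q | 8.
t^(4) mod f = 1
Since t^(4) = 1, the order of t divides 4 < 8; not primitive.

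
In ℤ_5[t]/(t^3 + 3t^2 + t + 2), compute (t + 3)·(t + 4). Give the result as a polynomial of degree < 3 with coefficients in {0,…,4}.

t^2 + 2t + 2

Multiply in ℤ_5[t]: (t + 3)·(t + 4) = t^2 + 2t + 2.
Reduced: t^2 + 2t + 2.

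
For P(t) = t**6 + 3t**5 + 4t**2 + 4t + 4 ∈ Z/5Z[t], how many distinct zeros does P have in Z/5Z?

1

Evaluate at each of the 5 elements of Z/5Z:
P(0) = 4; P(1) = 1; P(2) = 3; P(3) = 0 → root; P(4) = 2.
Roots: {3}.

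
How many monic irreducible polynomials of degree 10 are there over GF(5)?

x^(5^10) − x is the product of all monic irreducibles of degree dividing 10; Möbius inversion gives N = (1/10) Σ μ(10/d)·5^d.
Divisors of 10: 1, 2, 5, 10; μ(10/d) for each: 1, -1, -1, 1.
Σ = 5^1 − 5^2 − 5^5 + 5^10 = 9762480.
N = 9762480/10 = 976248.

976248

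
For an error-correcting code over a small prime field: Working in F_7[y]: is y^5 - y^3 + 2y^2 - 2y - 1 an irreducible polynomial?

Write f(y) = y^5 - y^3 + 2y^2 - 2y - 1.
Check for roots in F_7: f(0) = 6; f(1) = 6; f(2) = 6; f(3) = 3; f(4) = 3; f(5) = 1; f(6) = 3.
No roots, so no linear factors.
Degree-2 irreducible divisors: test the 21 monic irreducibles of degree 2 over GF(7).
None of them divide f (all give nonzero remainder).
No irreducible factor of degree ≤ 2 exists, so f is irreducible over GF(7).

Yes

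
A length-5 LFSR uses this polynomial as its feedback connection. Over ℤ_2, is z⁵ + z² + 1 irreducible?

Write g(z) = z⁵ + z² + 1.
Check for roots in ℤ_2: g(0) = 1; g(1) = 1.
No roots, so no linear factors.
Monic irreducibles of degree 2 over GF(2): z² + z + 1.
None of them divide g (all give nonzero remainder).
No irreducible factor of degree ≤ 2 exists, so g is irreducible over GF(2).

Yes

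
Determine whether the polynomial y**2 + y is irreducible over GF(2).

No

Write f(y) = y**2 + y.
Check for roots in GF(2): f(0) = 0 → root; f(1) = 0 → root.
f(0) = 0, so (y) divides f(y); f is reducible.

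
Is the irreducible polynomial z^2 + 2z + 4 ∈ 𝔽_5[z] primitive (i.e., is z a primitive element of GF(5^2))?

No

Write f(z) = z^2 + 2z + 4.
|GF(5^2)^×| = 5^2 − 1 = 24. Prime factorization: 24 = 2^3·3.
f is primitive ⇔ z has order 24 in GF(5)[z]/(f), i.e. z^(24/q) ≠ 1 for each prime q | 24.
z^(12) mod f = 1
z^(8) mod f = 2z + 4.
Since z^(12) = 1, the order of z divides 12 < 24; not primitive.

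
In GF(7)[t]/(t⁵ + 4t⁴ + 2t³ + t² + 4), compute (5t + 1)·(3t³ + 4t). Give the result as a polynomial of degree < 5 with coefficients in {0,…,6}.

Multiply in GF(7)[t]: (5t + 1)·(3t³ + 4t) = t⁴ + 3t³ + 6t² + 4t.
Reduced: t⁴ + 3t³ + 6t² + 4t.

t^4 + 3t^3 + 6t^2 + 4t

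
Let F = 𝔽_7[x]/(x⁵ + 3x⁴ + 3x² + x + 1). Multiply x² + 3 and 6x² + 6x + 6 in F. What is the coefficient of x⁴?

6

Multiply in 𝔽_7[x]: (x² + 3)·(6x² + 6x + 6) = 6x⁴ + 6x³ + 3x² + 4x + 4.
Reduced: 6x⁴ + 6x³ + 3x² + 4x + 4.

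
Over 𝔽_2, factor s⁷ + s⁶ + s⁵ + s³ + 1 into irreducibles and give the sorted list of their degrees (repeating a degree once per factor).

Write g(s) = s⁷ + s⁶ + s⁵ + s³ + 1.
Roots in 𝔽_2: g(0) = 1; g(1) = 1.
Complete factorization: g(s) = (s² + s + 1)^2·(s³ + s² + 1).
Factor degrees with multiplicity: 2 + 2 + 3 = 7.

2, 2, 3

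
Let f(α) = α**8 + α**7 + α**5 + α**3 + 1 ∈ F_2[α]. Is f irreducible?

Yes

Check for roots in F_2: f(0) = 1; f(1) = 1.
No roots, so no linear factors.
Monic irreducibles of degree 2 over GF(2): α**2 + α + 1.
None of them divide f (all give nonzero remainder).
Monic irreducibles of degree 3 over GF(2): α**3 + α + 1, α**3 + α**2 + 1.
None of them divide f (all give nonzero remainder).
Monic irreducibles of degree 4 over GF(2): α**4 + α + 1, α**4 + α**3 + 1, α**4 + α**3 + α**2 + α + 1.
None of them divide f (all give nonzero remainder).
No irreducible factor of degree ≤ 4 exists, so f is irreducible over GF(2).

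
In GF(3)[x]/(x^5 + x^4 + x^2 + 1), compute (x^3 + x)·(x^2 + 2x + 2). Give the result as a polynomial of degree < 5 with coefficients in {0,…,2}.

x^4 + x^2 + 2x + 2

Multiply in GF(3)[x]: (x^3 + x)·(x^2 + 2x + 2) = x^5 + 2x^4 + 2x^2 + 2x.
Reduce using x^5 ≡ 2x^4 + 2x^2 + 2 (mod x^5 + x^4 + x^2 + 1).
Reduced: x^4 + x^2 + 2x + 2.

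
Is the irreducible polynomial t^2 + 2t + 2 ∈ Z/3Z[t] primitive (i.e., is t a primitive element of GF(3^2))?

Yes

Write f(t) = t^2 + 2t + 2.
|GF(3^2)^×| = 3^2 − 1 = 8. Prime factorization: 8 = 2^3.
f is primitive ⇔ t has order 8 in GF(3)[t]/(f), i.e. t^(8/q) ≠ 1 for each prime q | 8.
t^(4) mod f = 2.
None equal 1, so t has full order 8; f is primitive.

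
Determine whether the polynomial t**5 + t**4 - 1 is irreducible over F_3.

Yes

Write m(t) = t**5 + t**4 - 1.
Check for roots in F_3: m(0) = 2; m(1) = 1; m(2) = 2.
No roots, so no linear factors.
Monic irreducibles of degree 2 over GF(3): t**2 + 1, t**2 + t - 1, t**2 - t - 1.
None of them divide m (all give nonzero remainder).
No irreducible factor of degree ≤ 2 exists, so m is irreducible over GF(3).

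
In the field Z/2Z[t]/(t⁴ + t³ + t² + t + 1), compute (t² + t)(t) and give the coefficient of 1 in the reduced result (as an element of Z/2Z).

Multiply in Z/2Z[t]: (t² + t)·(t) = t³ + t².
Reduced: t³ + t².

0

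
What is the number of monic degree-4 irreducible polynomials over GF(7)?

By the necklace-counting formula, N_7(4) = (1/4) Σ_{d|4} μ(4/d)·7^d.
Divisors of 4: 1, 2, 4; μ(4/d) for each: 0, -1, 1.
Σ = − 7^2 + 7^4 = 2352.
N = 2352/4 = 588.

588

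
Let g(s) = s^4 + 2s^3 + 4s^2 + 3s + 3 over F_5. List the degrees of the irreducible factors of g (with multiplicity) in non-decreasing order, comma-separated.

4

Roots in F_5: g(0) = 3; g(1) = 3; g(2) = 2; g(3) = 3; g(4) = 3.
Complete factorization: g(s) = (s^4 + 2s^3 + 4s^2 + 3s + 3).
Factor degrees with multiplicity: 4 = 4.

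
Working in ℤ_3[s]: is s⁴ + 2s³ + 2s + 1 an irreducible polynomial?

No

Write f(s) = s⁴ + 2s³ + 2s + 1.
Check for roots in ℤ_3: f(0) = 1; f(1) = 0 → root; f(2) = 1.
f(1) = 0, so (s − 1) divides f(s); f is reducible.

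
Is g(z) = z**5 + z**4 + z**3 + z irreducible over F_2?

No

Check for roots in F_2: g(0) = 0 → root; g(1) = 0 → root.
g(0) = 0, so (z) divides g(z); g is reducible.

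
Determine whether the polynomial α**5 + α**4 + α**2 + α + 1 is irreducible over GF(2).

Yes

Write f(α) = α**5 + α**4 + α**2 + α + 1.
Check for roots in GF(2): f(0) = 1; f(1) = 1.
No roots, so no linear factors.
Monic irreducibles of degree 2 over GF(2): α**2 + α + 1.
None of them divide f (all give nonzero remainder).
No irreducible factor of degree ≤ 2 exists, so f is irreducible over GF(2).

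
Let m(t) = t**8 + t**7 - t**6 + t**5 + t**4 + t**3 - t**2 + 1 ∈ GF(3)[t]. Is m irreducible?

Check for roots in GF(3): m(0) = 1; m(1) = 1; m(2) = 1.
No roots, so no linear factors.
Monic irreducibles of degree 2 over GF(3): t**2 + 1, t**2 + t - 1, t**2 - t - 1.
None of them divide m (all give nonzero remainder).
Degree-3 irreducible divisors: test the 8 monic irreducibles of degree 3 over GF(3).
None of them divide m (all give nonzero remainder).
Degree-4 irreducible divisors: test the 18 monic irreducibles of degree 4 over GF(3).
None of them divide m (all give nonzero remainder).
No irreducible factor of degree ≤ 4 exists, so m is irreducible over GF(3).

Yes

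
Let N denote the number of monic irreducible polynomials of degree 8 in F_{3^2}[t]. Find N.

x^(9^8) − x is the product of all monic irreducibles of degree dividing 8; Möbius inversion gives N = (1/8) Σ μ(8/d)·9^d.
Divisors of 8: 1, 2, 4, 8; μ(8/d) for each: 0, 0, -1, 1.
Σ = − 9^4 + 9^8 = 43040160.
N = 43040160/8 = 5380020.

5380020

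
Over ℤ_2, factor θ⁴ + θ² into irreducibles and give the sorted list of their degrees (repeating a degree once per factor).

1, 1, 1, 1

Write h(θ) = θ⁴ + θ².
Roots in ℤ_2: h(0) = 0 → root; h(1) = 0 → root.
Linear factors from roots: (θ), (θ + 1).
Complete factorization: h(θ) = (θ)^2·(θ + 1)^2.
Factor degrees with multiplicity: 1 + 1 + 1 + 1 = 4.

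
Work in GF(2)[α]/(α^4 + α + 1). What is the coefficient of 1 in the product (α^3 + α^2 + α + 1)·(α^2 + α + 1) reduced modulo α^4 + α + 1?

1

Multiply in GF(2)[α]: (α^3 + α^2 + α + 1)·(α^2 + α + 1) = α^5 + α^3 + α^2 + 1.
Reduce using α^4 ≡ α + 1 (mod α^4 + α + 1).
Reduced: α^3 + α + 1.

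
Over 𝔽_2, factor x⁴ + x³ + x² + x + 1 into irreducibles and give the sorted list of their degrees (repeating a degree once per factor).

4

Write f(x) = x⁴ + x³ + x² + x + 1.
Roots in 𝔽_2: f(0) = 1; f(1) = 1.
Complete factorization: f(x) = (x⁴ + x³ + x² + x + 1).
Factor degrees with multiplicity: 4 = 4.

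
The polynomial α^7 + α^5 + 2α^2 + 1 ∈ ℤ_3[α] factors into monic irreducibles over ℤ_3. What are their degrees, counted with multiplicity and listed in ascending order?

Write f(α) = α^7 + α^5 + 2α^2 + 1.
Roots in ℤ_3: f(0) = 1; f(1) = 2; f(2) = 1.
Complete factorization: f(α) = (α^7 + α^5 + 2α^2 + 1).
Factor degrees with multiplicity: 7 = 7.

7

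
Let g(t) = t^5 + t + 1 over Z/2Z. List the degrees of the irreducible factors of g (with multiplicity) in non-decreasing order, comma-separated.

Roots in Z/2Z: g(0) = 1; g(1) = 1.
Complete factorization: g(t) = (t^2 + t + 1)·(t^3 + t^2 + 1).
Factor degrees with multiplicity: 2 + 3 = 5.

2, 3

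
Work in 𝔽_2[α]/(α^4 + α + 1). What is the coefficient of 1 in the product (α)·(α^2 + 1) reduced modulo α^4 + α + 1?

0

Multiply in 𝔽_2[α]: (α)·(α^2 + 1) = α^3 + α.
Reduced: α^3 + α.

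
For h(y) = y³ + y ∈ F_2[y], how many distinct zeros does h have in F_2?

Evaluate at each of the 2 elements of F_2:
h(0) = 0 → root; h(1) = 0 → root.
Roots: {0, 1}.

2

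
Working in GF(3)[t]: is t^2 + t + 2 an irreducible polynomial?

Write f(t) = t^2 + t + 2.
Check for roots in GF(3): f(0) = 2; f(1) = 1; f(2) = 2.
No roots. A degree-2 polynomial over a field with no linear factor is irreducible.

Yes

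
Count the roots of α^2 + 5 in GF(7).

Write f(α) = α^2 + 5.
Evaluate at each of the 7 elements of GF(7):
f(0) = 5; f(1) = 6; f(2) = 2; f(3) = 0 → root; f(4) = 0 → root; f(5) = 2; f(6) = 6.
Roots: {3, 4}.

2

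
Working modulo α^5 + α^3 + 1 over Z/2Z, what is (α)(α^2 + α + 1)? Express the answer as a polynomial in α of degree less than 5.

Multiply in Z/2Z[α]: (α)·(α^2 + α + 1) = α^3 + α^2 + α.
Reduced: α^3 + α^2 + α.

α^3 + α^2 + α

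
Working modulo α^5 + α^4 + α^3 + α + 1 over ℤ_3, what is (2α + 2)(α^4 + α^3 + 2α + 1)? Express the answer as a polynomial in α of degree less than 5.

Multiply in ℤ_3[α]: (2α + 2)·(α^4 + α^3 + 2α + 1) = 2α^5 + α^4 + 2α^3 + α^2 + 2.
Reduce using α^5 ≡ 2α^4 + 2α^3 + 2α + 2 (mod α^5 + α^4 + α^3 + α + 1).
Reduced: 2α^4 + α^2 + α.

2α^4 + α^2 + α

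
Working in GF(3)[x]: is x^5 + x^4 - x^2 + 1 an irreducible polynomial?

No

Write m(x) = x^5 + x^4 - x^2 + 1.
Check for roots in GF(3): m(0) = 1; m(1) = 2; m(2) = 0 → root.
m(2) = 0, so (x − 2) divides m(x); m is reducible.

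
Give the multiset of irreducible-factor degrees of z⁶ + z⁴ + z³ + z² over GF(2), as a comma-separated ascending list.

1, 1, 1, 3

Write f(z) = z⁶ + z⁴ + z³ + z².
Roots in GF(2): f(0) = 0 → root; f(1) = 0 → root.
Linear factors from roots: (z), (z + 1).
Complete factorization: f(z) = (z + 1)·(z)^2·(z³ + z² + 1).
Factor degrees with multiplicity: 1 + 1 + 1 + 3 = 6.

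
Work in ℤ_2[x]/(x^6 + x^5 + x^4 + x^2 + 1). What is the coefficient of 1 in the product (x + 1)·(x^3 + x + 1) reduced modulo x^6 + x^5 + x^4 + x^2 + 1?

1

Multiply in ℤ_2[x]: (x + 1)·(x^3 + x + 1) = x^4 + x^3 + x^2 + 1.
Reduced: x^4 + x^3 + x^2 + 1.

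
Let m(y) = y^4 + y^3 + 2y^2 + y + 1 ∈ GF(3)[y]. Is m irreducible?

Check for roots in GF(3): m(0) = 1; m(1) = 0 → root; m(2) = 2.
m(1) = 0, so (y − 1) divides m(y); m is reducible.

No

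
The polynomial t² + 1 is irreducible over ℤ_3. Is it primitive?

No

Write f(t) = t² + 1.
|GF(3^2)^×| = 3^2 − 1 = 8. Prime factorization: 8 = 2^3.
f is primitive ⇔ t has order 8 in GF(3)[t]/(f), i.e. t^(8/q) ≠ 1 for each prime q | 8.
t^(4) mod f = 1
Since t^(4) = 1, the order of t divides 4 < 8; not primitive.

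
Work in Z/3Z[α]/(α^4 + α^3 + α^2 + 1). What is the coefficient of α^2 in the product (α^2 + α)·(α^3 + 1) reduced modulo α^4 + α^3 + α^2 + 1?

1

Multiply in Z/3Z[α]: (α^2 + α)·(α^3 + 1) = α^5 + α^4 + α^2 + α.
Reduce using α^4 ≡ 2α^3 + 2α^2 + 2 (mod α^4 + α^3 + α^2 + 1).
Reduced: 2α^3 + α^2.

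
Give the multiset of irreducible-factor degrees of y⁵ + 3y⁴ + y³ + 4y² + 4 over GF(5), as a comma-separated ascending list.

Write f(y) = y⁵ + 3y⁴ + y³ + 4y² + 4.
Roots in GF(5): f(0) = 4; f(1) = 3; f(2) = 3; f(3) = 3; f(4) = 4.
Complete factorization: f(y) = (y² + 4y + 1)·(y³ + 4y² + 4y + 4).
Factor degrees with multiplicity: 2 + 3 = 5.

2, 3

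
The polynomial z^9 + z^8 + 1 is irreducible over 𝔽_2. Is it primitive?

Write f(z) = z^9 + z^8 + 1.
|GF(2^9)^×| = 2^9 − 1 = 511. Prime factorization: 511 = 7·73.
f is primitive ⇔ z has order 511 in GF(2)[z]/(f), i.e. z^(511/q) ≠ 1 for each prime q | 511.
z^(73) mod f = 1
z^(7) mod f = z^7.
Since z^(73) = 1, the order of z divides 73 < 511; not primitive.

No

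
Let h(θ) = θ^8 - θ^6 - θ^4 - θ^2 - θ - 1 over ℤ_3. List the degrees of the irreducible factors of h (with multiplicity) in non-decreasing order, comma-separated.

Roots in ℤ_3: h(0) = 2; h(1) = 2; h(2) = 1.
Complete factorization: h(θ) = (θ^8 - θ^6 - θ^4 - θ^2 - θ - 1).
Factor degrees with multiplicity: 8 = 8.

8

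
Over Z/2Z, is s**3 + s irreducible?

No

Write P(s) = s**3 + s.
Check for roots in Z/2Z: P(0) = 0 → root; P(1) = 0 → root.
P(0) = 0, so (s) divides P(s); P is reducible.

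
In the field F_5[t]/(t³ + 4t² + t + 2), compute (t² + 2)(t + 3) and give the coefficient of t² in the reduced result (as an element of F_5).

4

Multiply in F_5[t]: (t² + 2)·(t + 3) = t³ + 3t² + 2t + 1.
Reduce using t³ ≡ t² + 4t + 3 (mod t³ + 4t² + t + 2).
Reduced: 4t² + t + 4.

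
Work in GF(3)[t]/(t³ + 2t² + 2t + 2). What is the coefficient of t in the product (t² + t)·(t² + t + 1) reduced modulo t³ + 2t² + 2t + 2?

Multiply in GF(3)[t]: (t² + t)·(t² + t + 1) = t⁴ + 2t³ + 2t² + t.
Reduce using t³ ≡ t² + t + 1 (mod t³ + 2t² + 2t + 2).
Reduced: 2t.

2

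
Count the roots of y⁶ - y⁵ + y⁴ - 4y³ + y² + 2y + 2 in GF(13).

3

Write h(y) = y⁶ - y⁵ + y⁴ - 4y³ + y² + 2y + 2.
Evaluate at each of the 13 elements of GF(13):
h(0) = 2; h(1) = 2; h(2) = 0 → root; h(3) = 8; h(4) = 4; h(5) = 0 → root; h(6) = 11; h(7) = 3; h(8) = 2; h(9) = 0 → root; h(10) = 9; h(11) = 3; h(12) = 8.
Roots: {2, 5, 9}.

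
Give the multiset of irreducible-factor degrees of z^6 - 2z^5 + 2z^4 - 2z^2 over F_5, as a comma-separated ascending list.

Write g(z) = z^6 - 2z^5 + 2z^4 - 2z^2.
Roots in F_5: g(0) = 0 → root; g(1) = 4; g(2) = 4; g(3) = 2; g(4) = 3.
Linear factors from roots: (z).
Complete factorization: g(z) = (z)^2·(z^4 - 2z^3 + 2z^2 - 2).
Factor degrees with multiplicity: 1 + 1 + 4 = 6.

1, 1, 4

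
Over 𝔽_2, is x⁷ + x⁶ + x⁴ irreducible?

Write g(x) = x⁷ + x⁶ + x⁴.
Check for roots in 𝔽_2: g(0) = 0 → root; g(1) = 1.
g(0) = 0, so (x) divides g(x); g is reducible.

No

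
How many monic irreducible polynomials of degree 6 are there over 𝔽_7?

Gauss's count: N_{7}(6) = (1/6) Σ_{d|6} μ(6/d)·7^d.
Divisors of 6: 1, 2, 3, 6; μ(6/d) for each: 1, -1, -1, 1.
Σ = 7^1 − 7^2 − 7^3 + 7^6 = 117264.
N = 117264/6 = 19544.

19544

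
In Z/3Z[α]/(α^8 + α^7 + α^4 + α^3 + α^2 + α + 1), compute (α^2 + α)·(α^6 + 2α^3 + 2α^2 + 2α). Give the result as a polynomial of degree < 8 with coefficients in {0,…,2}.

2α^5 + α^2 + 2α + 2

Multiply in Z/3Z[α]: (α^2 + α)·(α^6 + 2α^3 + 2α^2 + 2α) = α^8 + α^7 + 2α^5 + α^4 + α^3 + 2α^2.
Reduce using α^8 ≡ 2α^7 + 2α^4 + 2α^3 + 2α^2 + 2α + 2 (mod α^8 + α^7 + α^4 + α^3 + α^2 + α + 1).
Reduced: 2α^5 + α^2 + 2α + 2.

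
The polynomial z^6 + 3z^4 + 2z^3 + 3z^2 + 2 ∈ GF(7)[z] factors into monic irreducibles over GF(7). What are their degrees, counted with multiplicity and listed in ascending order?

1, 2, 3

Write h(z) = z^6 + 3z^4 + 2z^3 + 3z^2 + 2.
Linear factors from roots: (z + 1).
Complete factorization: h(z) = (z + 1)·(z^2 + z + 4)·(z^3 + 5z^2 + 2z + 4).
Factor degrees with multiplicity: 1 + 2 + 3 = 6.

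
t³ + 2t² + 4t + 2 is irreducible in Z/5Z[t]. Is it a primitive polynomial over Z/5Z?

Write f(t) = t³ + 2t² + 4t + 2.
|GF(5^3)^×| = 5^3 − 1 = 124. Prime factorization: 124 = 2^2·31.
f is primitive ⇔ t has order 124 in GF(5)[t]/(f), i.e. t^(124/q) ≠ 1 for each prime q | 124.
t^(62) mod f = 4.
t^(4) mod f = t + 4.
None equal 1, so t has full order 124; f is primitive.

Yes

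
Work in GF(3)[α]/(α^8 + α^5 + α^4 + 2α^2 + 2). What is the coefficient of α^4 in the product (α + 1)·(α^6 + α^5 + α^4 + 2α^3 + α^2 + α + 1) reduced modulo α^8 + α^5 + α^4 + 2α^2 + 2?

Multiply in GF(3)[α]: (α + 1)·(α^6 + α^5 + α^4 + 2α^3 + α^2 + α + 1) = α^7 + 2α^6 + 2α^5 + 2α^2 + 2α + 1.
Reduced: α^7 + 2α^6 + 2α^5 + 2α^2 + 2α + 1.

0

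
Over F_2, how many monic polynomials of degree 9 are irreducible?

Gauss's count: N_{2}(9) = (1/9) Σ_{d|9} μ(9/d)·2^d.
Divisors of 9: 1, 3, 9; μ(9/d) for each: 0, -1, 1.
Σ = − 2^3 + 2^9 = 504.
N = 504/9 = 56.

56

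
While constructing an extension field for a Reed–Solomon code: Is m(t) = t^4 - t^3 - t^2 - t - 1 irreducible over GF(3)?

Check for roots in GF(3): m(0) = 2; m(1) = 0 → root; m(2) = 1.
m(1) = 0, so (t − 1) divides m(t); m is reducible.

No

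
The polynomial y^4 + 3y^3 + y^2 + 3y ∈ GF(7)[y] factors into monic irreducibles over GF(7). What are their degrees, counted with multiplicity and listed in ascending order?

Write h(y) = y^4 + 3y^3 + y^2 + 3y.
Linear factors from roots: (y), (y + 3).
Complete factorization: h(y) = (y)·(y + 3)·(y^2 + 1).
Factor degrees with multiplicity: 1 + 1 + 2 = 4.

1, 1, 2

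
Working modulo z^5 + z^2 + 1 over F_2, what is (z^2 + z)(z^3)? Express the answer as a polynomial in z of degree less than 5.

Multiply in F_2[z]: (z^2 + z)·(z^3) = z^5 + z^4.
Reduce using z^5 ≡ z^2 + 1 (mod z^5 + z^2 + 1).
Reduced: z^4 + z^2 + 1.

z^4 + z^2 + 1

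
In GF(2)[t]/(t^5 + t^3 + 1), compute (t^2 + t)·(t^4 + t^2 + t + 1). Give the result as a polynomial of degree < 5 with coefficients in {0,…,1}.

Multiply in GF(2)[t]: (t^2 + t)·(t^4 + t^2 + t + 1) = t^6 + t^5 + t^4 + t.
Reduce using t^5 ≡ t^3 + 1 (mod t^5 + t^3 + 1).
Reduced: t^3 + 1.

t^3 + 1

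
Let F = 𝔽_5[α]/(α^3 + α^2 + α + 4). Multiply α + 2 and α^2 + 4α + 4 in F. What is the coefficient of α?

Multiply in 𝔽_5[α]: (α + 2)·(α^2 + 4α + 4) = α^3 + α^2 + 2α + 3.
Reduce using α^3 ≡ 4α^2 + 4α + 1 (mod α^3 + α^2 + α + 4).
Reduced: α + 4.

1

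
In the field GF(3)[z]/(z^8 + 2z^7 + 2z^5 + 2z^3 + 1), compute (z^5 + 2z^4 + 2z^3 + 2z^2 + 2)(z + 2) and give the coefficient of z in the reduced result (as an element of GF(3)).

2

Multiply in GF(3)[z]: (z^5 + 2z^4 + 2z^3 + 2z^2 + 2)·(z + 2) = z^6 + z^5 + z^2 + 2z + 1.
Reduced: z^6 + z^5 + z^2 + 2z + 1.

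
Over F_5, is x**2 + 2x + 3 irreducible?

Write m(x) = x**2 + 2x + 3.
Check for roots in F_5: m(0) = 3; m(1) = 1; m(2) = 1; m(3) = 3; m(4) = 2.
No roots. A degree-2 polynomial over a field with no linear factor is irreducible.

Yes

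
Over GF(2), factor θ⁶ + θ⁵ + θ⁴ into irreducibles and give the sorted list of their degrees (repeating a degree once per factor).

1, 1, 1, 1, 2

Write g(θ) = θ⁶ + θ⁵ + θ⁴.
Roots in GF(2): g(0) = 0 → root; g(1) = 1.
Linear factors from roots: (θ).
Complete factorization: g(θ) = (θ)^4·(θ² + θ + 1).
Factor degrees with multiplicity: 1 + 1 + 1 + 1 + 2 = 6.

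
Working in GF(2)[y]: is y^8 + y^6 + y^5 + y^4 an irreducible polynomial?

No

Write g(y) = y^8 + y^6 + y^5 + y^4.
Check for roots in GF(2): g(0) = 0 → root; g(1) = 0 → root.
g(0) = 0, so (y) divides g(y); g is reducible.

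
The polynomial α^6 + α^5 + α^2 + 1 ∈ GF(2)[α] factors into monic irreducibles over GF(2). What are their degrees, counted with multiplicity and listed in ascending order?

Write g(α) = α^6 + α^5 + α^2 + 1.
Roots in GF(2): g(0) = 1; g(1) = 0 → root.
Linear factors from roots: (α + 1).
Complete factorization: g(α) = (α + 1)·(α^2 + α + 1)·(α^3 + α^2 + 1).
Factor degrees with multiplicity: 1 + 2 + 3 = 6.

1, 2, 3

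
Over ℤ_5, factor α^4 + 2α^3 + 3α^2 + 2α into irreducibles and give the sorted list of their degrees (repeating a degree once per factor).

Write h(α) = α^4 + 2α^3 + 3α^2 + 2α.
Roots in ℤ_5: h(0) = 0 → root; h(1) = 3; h(2) = 3; h(3) = 3; h(4) = 0 → root.
Linear factors from roots: (α), (α + 1).
Complete factorization: h(α) = (α)·(α + 1)·(α^2 + α + 2).
Factor degrees with multiplicity: 1 + 1 + 2 = 4.

1, 1, 2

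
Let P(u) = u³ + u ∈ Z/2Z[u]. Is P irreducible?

No

Check for roots in Z/2Z: P(0) = 0 → root; P(1) = 0 → root.
P(0) = 0, so (u) divides P(u); P is reducible.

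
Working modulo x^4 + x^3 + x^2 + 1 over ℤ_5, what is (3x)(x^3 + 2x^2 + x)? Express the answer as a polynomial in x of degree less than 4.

Multiply in ℤ_5[x]: (3x)·(x^3 + 2x^2 + x) = 3x^4 + x^3 + 3x^2.
Reduce using x^4 ≡ 4x^3 + 4x^2 + 4 (mod x^4 + x^3 + x^2 + 1).
Reduced: 3x^3 + 2.

3x^3 + 2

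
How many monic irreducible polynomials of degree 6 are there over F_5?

x^(5^6) − x is the product of all monic irreducibles of degree dividing 6; Möbius inversion gives N = (1/6) Σ μ(6/d)·5^d.
Divisors of 6: 1, 2, 3, 6; μ(6/d) for each: 1, -1, -1, 1.
Σ = 5^1 − 5^2 − 5^3 + 5^6 = 15480.
N = 15480/6 = 2580.

2580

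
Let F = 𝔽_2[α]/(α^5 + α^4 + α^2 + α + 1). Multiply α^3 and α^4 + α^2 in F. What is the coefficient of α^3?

0

Multiply in 𝔽_2[α]: (α^3)·(α^4 + α^2) = α^7 + α^5.
Reduce using α^5 ≡ α^4 + α^2 + α + 1 (mod α^5 + α^4 + α^2 + α + 1).
Reduced: α^4 + α.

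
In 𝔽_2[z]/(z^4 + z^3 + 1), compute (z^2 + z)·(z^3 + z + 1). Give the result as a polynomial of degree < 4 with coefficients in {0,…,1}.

Multiply in 𝔽_2[z]: (z^2 + z)·(z^3 + z + 1) = z^5 + z^4 + z^3 + z.
Reduce using z^4 ≡ z^3 + 1 (mod z^4 + z^3 + 1).
Reduced: z^3.

z^3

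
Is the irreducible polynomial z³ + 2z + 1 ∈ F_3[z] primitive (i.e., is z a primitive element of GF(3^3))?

Yes

Write f(z) = z³ + 2z + 1.
|GF(3^3)^×| = 3^3 − 1 = 26. Prime factorization: 26 = 2·13.
f is primitive ⇔ z has order 26 in GF(3)[z]/(f), i.e. z^(26/q) ≠ 1 for each prime q | 26.
z^(13) mod f = 2.
z^(2) mod f = z².
None equal 1, so z has full order 26; f is primitive.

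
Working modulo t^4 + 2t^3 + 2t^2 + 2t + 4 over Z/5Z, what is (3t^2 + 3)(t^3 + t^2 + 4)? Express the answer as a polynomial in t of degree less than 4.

3t^3 + 4t + 4

Multiply in Z/5Z[t]: (3t^2 + 3)·(t^3 + t^2 + 4) = 3t^5 + 3t^4 + 3t^3 + 2.
Reduce using t^4 ≡ 3t^3 + 3t^2 + 3t + 1 (mod t^4 + 2t^3 + 2t^2 + 2t + 4).
Reduced: 3t^3 + 4t + 4.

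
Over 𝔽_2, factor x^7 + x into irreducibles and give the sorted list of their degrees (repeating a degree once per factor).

1, 1, 1, 2, 2

Write g(x) = x^7 + x.
Roots in 𝔽_2: g(0) = 0 → root; g(1) = 0 → root.
Linear factors from roots: (x), (x + 1).
Complete factorization: g(x) = (x)·(x + 1)^2·(x^2 + x + 1)^2.
Factor degrees with multiplicity: 1 + 1 + 1 + 2 + 2 = 7.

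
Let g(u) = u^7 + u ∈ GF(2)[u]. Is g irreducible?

Check for roots in GF(2): g(0) = 0 → root; g(1) = 0 → root.
g(0) = 0, so (u) divides g(u); g is reducible.

No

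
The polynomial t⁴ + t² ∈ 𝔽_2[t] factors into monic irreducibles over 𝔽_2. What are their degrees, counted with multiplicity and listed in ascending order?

1, 1, 1, 1

Write h(t) = t⁴ + t².
Roots in 𝔽_2: h(0) = 0 → root; h(1) = 0 → root.
Linear factors from roots: (t), (t + 1).
Complete factorization: h(t) = (t)^2·(t + 1)^2.
Factor degrees with multiplicity: 1 + 1 + 1 + 1 = 4.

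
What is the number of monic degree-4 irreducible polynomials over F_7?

Gauss's count: N_{7}(4) = (1/4) Σ_{d|4} μ(4/d)·7^d.
Divisors of 4: 1, 2, 4; μ(4/d) for each: 0, -1, 1.
Σ = − 7^2 + 7^4 = 2352.
N = 2352/4 = 588.

588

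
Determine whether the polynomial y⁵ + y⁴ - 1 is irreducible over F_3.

Write P(y) = y⁵ + y⁴ - 1.
Check for roots in F_3: P(0) = 2; P(1) = 1; P(2) = 2.
No roots, so no linear factors.
Monic irreducibles of degree 2 over GF(3): y² + 1, y² + y - 1, y² - y - 1.
None of them divide P (all give nonzero remainder).
No irreducible factor of degree ≤ 2 exists, so P is irreducible over GF(3).

Yes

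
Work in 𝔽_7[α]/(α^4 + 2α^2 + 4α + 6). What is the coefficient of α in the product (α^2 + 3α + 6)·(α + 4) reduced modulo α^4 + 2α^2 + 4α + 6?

4

Multiply in 𝔽_7[α]: (α^2 + 3α + 6)·(α + 4) = α^3 + 4α + 3.
Reduced: α^3 + 4α + 3.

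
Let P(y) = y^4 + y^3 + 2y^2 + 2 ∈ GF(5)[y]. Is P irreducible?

Yes

Check for roots in GF(5): P(0) = 2; P(1) = 1; P(2) = 4; P(3) = 3; P(4) = 4.
No roots, so no linear factors.
Degree-2 irreducible divisors: test the 10 monic irreducibles of degree 2 over GF(5).
None of them divide P (all give nonzero remainder).
No irreducible factor of degree ≤ 2 exists, so P is irreducible over GF(5).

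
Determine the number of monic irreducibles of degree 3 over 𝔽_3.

The number of monic irreducibles of degree 3 over GF(3) is (1/3)·Σ_{d∣3} μ(3/d) 3^d.
Divisors of 3: 1, 3; μ(3/d) for each: -1, 1.
Σ = − 3^1 + 3^3 = 24.
N = 24/3 = 8.

8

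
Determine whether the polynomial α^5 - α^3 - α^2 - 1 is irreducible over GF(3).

Yes

Write g(α) = α^5 - α^3 - α^2 - 1.
Check for roots in GF(3): g(0) = 2; g(1) = 1; g(2) = 1.
No roots, so no linear factors.
Monic irreducibles of degree 2 over GF(3): α^2 + 1, α^2 + α - 1, α^2 - α - 1.
None of them divide g (all give nonzero remainder).
No irreducible factor of degree ≤ 2 exists, so g is irreducible over GF(3).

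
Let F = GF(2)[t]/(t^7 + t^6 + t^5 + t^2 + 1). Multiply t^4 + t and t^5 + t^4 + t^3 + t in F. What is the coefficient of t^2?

0

Multiply in GF(2)[t]: (t^4 + t)·(t^5 + t^4 + t^3 + t) = t^9 + t^8 + t^7 + t^6 + t^4 + t^2.
Reduce using t^7 ≡ t^6 + t^5 + t^2 + 1 (mod t^7 + t^6 + t^5 + t^2 + 1).
Reduced: t^6.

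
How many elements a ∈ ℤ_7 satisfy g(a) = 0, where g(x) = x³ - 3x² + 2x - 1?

Evaluate at each of the 7 elements of ℤ_7:
g(0) = 6; g(1) = 6; g(2) = 6; g(3) = 5; g(4) = 2; g(5) = 3; g(6) = 0 → root.
Roots: {6}.

1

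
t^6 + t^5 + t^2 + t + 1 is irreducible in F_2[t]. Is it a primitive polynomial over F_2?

Write f(t) = t^6 + t^5 + t^2 + t + 1.
|GF(2^6)^×| = 2^6 − 1 = 63. Prime factorization: 63 = 3^2·7.
f is primitive ⇔ t has order 63 in GF(2)[t]/(f), i.e. t^(63/q) ≠ 1 for each prime q | 63.
t^(21) mod f = t^5 + t^3 + t^2.
t^(9) mod f = t^3 + t^2 + 1.
None equal 1, so t has full order 63; f is primitive.

Yes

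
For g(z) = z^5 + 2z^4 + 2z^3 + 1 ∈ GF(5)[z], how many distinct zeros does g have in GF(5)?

Evaluate at each of the 5 elements of GF(5):
g(0) = 1; g(1) = 1; g(2) = 1; g(3) = 0 → root; g(4) = 0 → root.
Roots: {3, 4}.

2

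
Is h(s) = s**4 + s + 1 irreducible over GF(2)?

Yes

Check for roots in GF(2): h(0) = 1; h(1) = 1.
No roots, so no linear factors.
Monic irreducibles of degree 2 over GF(2): s**2 + s + 1.
None of them divide h (all give nonzero remainder).
No irreducible factor of degree ≤ 2 exists, so h is irreducible over GF(2).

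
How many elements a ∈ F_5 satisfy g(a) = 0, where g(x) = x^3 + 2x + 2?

Evaluate at each of the 5 elements of F_5:
g(0) = 2; g(1) = 0 → root; g(2) = 4; g(3) = 0 → root; g(4) = 4.
Roots: {1, 3}.

2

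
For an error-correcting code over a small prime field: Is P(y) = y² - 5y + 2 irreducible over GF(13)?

No

Check each element of GF(13) for a root: P(0)=2, P(1)=11, P(2)=9, P(3)=9, P(4)=11, P(5)=2, P(6)=8, P(7)=3, P(8)=0, P(9)=12, P(10)=0, P(11)=3, P(12)=8.
P(8) = 0, so (y − 8) divides P(y); P is reducible.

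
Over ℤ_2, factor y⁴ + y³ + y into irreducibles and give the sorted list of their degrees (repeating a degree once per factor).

Write h(y) = y⁴ + y³ + y.
Roots in ℤ_2: h(0) = 0 → root; h(1) = 1.
Linear factors from roots: (y).
Complete factorization: h(y) = (y)·(y³ + y² + 1).
Factor degrees with multiplicity: 1 + 3 = 4.

1, 3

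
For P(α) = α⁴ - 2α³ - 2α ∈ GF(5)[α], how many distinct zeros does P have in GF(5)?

Evaluate at each of the 5 elements of GF(5):
P(0) = 0 → root; P(1) = 2; P(2) = 1; P(3) = 1; P(4) = 0 → root.
Roots: {0, 4}.

2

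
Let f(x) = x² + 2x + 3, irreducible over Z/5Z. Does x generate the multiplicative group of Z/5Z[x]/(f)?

|GF(5^2)^×| = 5^2 − 1 = 24. Prime factorization: 24 = 2^3·3.
f is primitive ⇔ x has order 24 in GF(5)[x]/(f), i.e. x^(24/q) ≠ 1 for each prime q | 24.
x^(12) mod f = 4.
x^(8) mod f = 4x + 1.
None equal 1, so x has full order 24; f is primitive.

Yes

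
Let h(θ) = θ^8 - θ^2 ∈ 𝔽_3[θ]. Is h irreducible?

No

Check for roots in 𝔽_3: h(0) = 0 → root; h(1) = 0 → root; h(2) = 0 → root.
h(0) = 0, so (θ) divides h(θ); h is reducible.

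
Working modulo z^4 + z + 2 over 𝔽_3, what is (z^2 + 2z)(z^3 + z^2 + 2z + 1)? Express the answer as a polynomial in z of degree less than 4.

Multiply in 𝔽_3[z]: (z^2 + 2z)·(z^3 + z^2 + 2z + 1) = z^5 + z^3 + 2z^2 + 2z.
Reduce using z^4 ≡ 2z + 1 (mod z^4 + z + 2).
Reduced: z^3 + z^2.

z^3 + z^2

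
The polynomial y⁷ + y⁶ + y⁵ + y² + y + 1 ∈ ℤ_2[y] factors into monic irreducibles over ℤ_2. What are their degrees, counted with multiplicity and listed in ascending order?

1, 2, 4

Write f(y) = y⁷ + y⁶ + y⁵ + y² + y + 1.
Roots in ℤ_2: f(0) = 1; f(1) = 0 → root.
Linear factors from roots: (y + 1).
Complete factorization: f(y) = (y + 1)·(y² + y + 1)·(y⁴ + y³ + y² + y + 1).
Factor degrees with multiplicity: 1 + 2 + 4 = 7.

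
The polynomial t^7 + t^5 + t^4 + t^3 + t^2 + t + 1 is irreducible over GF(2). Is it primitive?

Yes

Write f(t) = t^7 + t^5 + t^4 + t^3 + t^2 + t + 1.
|GF(2^7)^×| = 2^7 − 1 = 127. Prime factorization: 127 = 127.
f is primitive ⇔ t has order 127 in GF(2)[t]/(f), i.e. t^(127/q) ≠ 1 for each prime q | 127.
t^(1) mod f = t.
None equal 1, so t has full order 127; f is primitive.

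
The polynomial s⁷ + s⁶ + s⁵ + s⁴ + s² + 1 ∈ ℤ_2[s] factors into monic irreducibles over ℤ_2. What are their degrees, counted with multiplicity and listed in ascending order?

1, 1, 2, 3

Write h(s) = s⁷ + s⁶ + s⁵ + s⁴ + s² + 1.
Roots in ℤ_2: h(0) = 1; h(1) = 0 → root.
Linear factors from roots: (s + 1).
Complete factorization: h(s) = (s + 1)^2·(s² + s + 1)·(s³ + s + 1).
Factor degrees with multiplicity: 1 + 1 + 2 + 3 = 7.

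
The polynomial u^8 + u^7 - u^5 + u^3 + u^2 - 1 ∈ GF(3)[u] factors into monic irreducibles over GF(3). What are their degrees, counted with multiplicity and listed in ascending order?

1, 3, 4

Write h(u) = u^8 + u^7 - u^5 + u^3 + u^2 - 1.
Roots in GF(3): h(0) = 2; h(1) = 2; h(2) = 0 → root.
Linear factors from roots: (u + 1).
Complete factorization: h(u) = (u + 1)·(u^3 + u^2 - 1)·(u^4 - u^3 + u^2 - u + 1).
Factor degrees with multiplicity: 1 + 3 + 4 = 8.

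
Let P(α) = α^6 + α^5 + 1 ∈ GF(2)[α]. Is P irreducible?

Yes

Check for roots in GF(2): P(0) = 1; P(1) = 1.
No roots, so no linear factors.
Monic irreducibles of degree 2 over GF(2): α^2 + α + 1.
None of them divide P (all give nonzero remainder).
Monic irreducibles of degree 3 over GF(2): α^3 + α + 1, α^3 + α^2 + 1.
None of them divide P (all give nonzero remainder).
No irreducible factor of degree ≤ 3 exists, so P is irreducible over GF(2).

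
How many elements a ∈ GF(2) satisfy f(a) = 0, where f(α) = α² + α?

Evaluate at each of the 2 elements of GF(2):
f(0) = 0 → root; f(1) = 0 → root.
Roots: {0, 1}.

2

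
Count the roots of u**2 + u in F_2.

2

Write P(u) = u**2 + u.
Evaluate at each of the 2 elements of F_2:
P(0) = 0 → root; P(1) = 0 → root.
Roots: {0, 1}.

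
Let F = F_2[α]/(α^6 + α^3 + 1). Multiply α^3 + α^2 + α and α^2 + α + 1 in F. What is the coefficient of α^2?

Multiply in F_2[α]: (α^3 + α^2 + α)·(α^2 + α + 1) = α^5 + α^3 + α.
Reduced: α^5 + α^3 + α.

0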